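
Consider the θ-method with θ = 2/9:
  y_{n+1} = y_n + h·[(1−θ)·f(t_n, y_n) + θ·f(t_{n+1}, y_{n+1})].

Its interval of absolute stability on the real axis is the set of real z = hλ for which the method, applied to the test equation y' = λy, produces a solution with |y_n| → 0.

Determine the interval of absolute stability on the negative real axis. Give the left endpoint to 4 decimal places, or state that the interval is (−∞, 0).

On y'=λy, z=hλ:
  y_{n+1} = y_n + z·[7/9·y_n + 2/9·y_{n+1}] ⇒ (1 − 2/9z)y_{n+1} = (1 + 7/9z)y_n
  ⇒ R(z) = (1 + 7/9z)/(1 − 2/9z).

Find x<0 with |R(x)|<1.
x=-1.06: |R|=0.1421
R=−1: 1+7/9x = −1+2/9x ⇒ -5/9x=2 ⇒ x=2/(-5/9)=-3.6000
Confirm numerically:
  x=-3.561: |R|=0.98790 <1
  x=-2.652: |R|=0.66862 <1
  x=-1.771: |R|=0.27085 <1
  x=-1.770: |R|=0.27033 <1
  x=-4.186: |R|=1.16866 >1
  x=-3.852: |R|=1.07543 >1
  x=-3.809: |R|=1.06288 >1
Stable set (-3.6000, 0).

z∈(-3.6000,0).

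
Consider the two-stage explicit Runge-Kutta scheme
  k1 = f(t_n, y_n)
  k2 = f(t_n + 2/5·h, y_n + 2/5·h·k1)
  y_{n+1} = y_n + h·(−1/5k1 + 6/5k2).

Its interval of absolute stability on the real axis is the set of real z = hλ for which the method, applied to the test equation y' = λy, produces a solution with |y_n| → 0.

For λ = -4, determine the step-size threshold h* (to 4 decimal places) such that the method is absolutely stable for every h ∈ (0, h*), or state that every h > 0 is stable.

On y'=λy, z=hλ:
  k1=λy_n ⇒ h·k1=z·y_n;  k2=λ(1+2/5z)y_n ⇒ h·k2=z(1+2/5z)y_n
  y_{n+1}/y_n = 1 − 1/5z + 6/5z(1+2/5z) = 1 + z + 12/25z²
  Hence R(z) = 1 + z + 12/25z².

Need |R(x)|<1, x<0.
x=-1.48: |R|=0.5714
R=1: x+12/25x²=0 ⇒ x=−25/12=-2.0833; min R=1−1/(4·12/25)=0.4792>−1
Confirm numerically:
  x=-1.778: |R|=0.73942 <1
  x=-1.723: |R|=0.70199 <1
  x=-1.432: |R|=0.55230 <1
  x=-2.512: |R|=1.51687 >1
  x=-2.213: |R|=1.13774 >1
  x=-2.154: |R|=1.07306 >1
Interval (-2.0833, 0).

(-2.0833,0); λ=-4 ⇒ h* = (25/12)/4 = 0.5208.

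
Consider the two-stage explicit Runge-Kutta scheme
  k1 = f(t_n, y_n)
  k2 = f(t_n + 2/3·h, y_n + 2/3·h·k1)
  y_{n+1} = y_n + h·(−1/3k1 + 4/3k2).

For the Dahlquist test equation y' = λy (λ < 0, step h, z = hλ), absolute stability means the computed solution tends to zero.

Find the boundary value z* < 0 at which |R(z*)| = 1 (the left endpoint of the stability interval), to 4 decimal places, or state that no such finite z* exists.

z* = -1.1250.

Test eqn y'=λy, z=hλ:
  k1=λy_n ⇒ h·k1=z·y_n;  k2=λ(1+2/3z)y_n ⇒ h·k2=z(1+2/3z)y_n
  y_{n+1}/y_n = 1 − 1/3z + 4/3z(1+2/3z) = 1 + z + 8/9z²
  ⇒ R(z) = 1 + z + 8/9z².

Need |R(x)|<1, x<0.
x=-0.47: |R|=0.7264
R=1: x+8/9x²=0 ⇒ x=−9/8=-1.1250; min R=1−1/(4·8/9)=0.7188>−1
Confirm numerically:
  x=-1.091: |R|=0.96703 <1
  x=-0.599: |R|=0.71993 <1
  x=-0.566: |R|=0.71876 <1
  x=-1.240: |R|=1.12676 >1
  x=-1.214: |R|=1.09604 >1
Interval (-1.1250, 0).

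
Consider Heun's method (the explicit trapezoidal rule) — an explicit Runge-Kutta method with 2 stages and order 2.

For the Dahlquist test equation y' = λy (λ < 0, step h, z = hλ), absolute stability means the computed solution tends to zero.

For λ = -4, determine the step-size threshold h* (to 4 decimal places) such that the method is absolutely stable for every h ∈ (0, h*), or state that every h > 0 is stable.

(-2.0000,0); λ=-4 ⇒ h* = 0.5000.

With y'=λy (z=hλ):
  order 2, 2-stage ⇒ R(z)=1+z+z^2/2
  (e.g. R(-0.31)=0.73805, |R|=0.73805)

Find x<0 with |R(x)|<1.
x=-0.31: |R|=0.7380
|R(-2.36)|=1.4248 |R(-1.91)|=0.9140 |R(-0.52)|=0.6152
Bisect:
  x_lo=-2.8722 |R|=2.2526  x_hi=-0.3918 |R|=0.6850
  mid=-1.63200 |R|=0.69971 →hi
  mid=-2.25210 |R|=1.28388 →lo
  mid=-1.94205 |R|=0.94373 →hi
  mid=-2.09708 |R|=1.10179 →lo
  mid=-2.01957 |R|=1.01976 →lo
  mid=-1.98081 |R|=0.98099 →hi
  mid=-2.00019 |R|=1.00019 →lo
  ...
  [-2.00004,-1.99988] ⇒ x*=-2.0000
So |R|<1 on (-2.0000, 0).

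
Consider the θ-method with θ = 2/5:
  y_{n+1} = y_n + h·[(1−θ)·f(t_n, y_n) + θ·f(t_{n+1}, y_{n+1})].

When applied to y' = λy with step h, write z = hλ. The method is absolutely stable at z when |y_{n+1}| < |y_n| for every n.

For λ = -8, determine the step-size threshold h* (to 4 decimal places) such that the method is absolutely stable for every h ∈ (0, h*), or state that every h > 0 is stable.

(-10.0000,0); λ=-8 ⇒ h* = (10)/8 = 1.2500.

Test eqn y'=λy, z=hλ:
  y_{n+1} = y_n + z·[3/5·y_n + 2/5·y_{n+1}] ⇒ (1 − 2/5z)y_{n+1} = (1 + 3/5z)y_n
  so R(z) = (1 + 3/5z)/(1 − 2/5z).

Boundary: |R(x)|=1, x<0.
x=-1.73: |R|=0.0225
R=−1: 1+3/5x = −1+2/5x ⇒ -1/5x=2 ⇒ x=2/(-1/5)=-10.0000
Confirm numerically:
  x=-9.104: |R|=0.96139 <1
  x=-7.001: |R|=0.84217 <1
  x=-5.672: |R|=0.73519 <1
  x=-4.838: |R|=0.64827 <1
  x=-10.215: |R|=1.00845 >1
  x=-10.051: |R|=1.00203 >1
So |R|<1 on (-10.0000, 0).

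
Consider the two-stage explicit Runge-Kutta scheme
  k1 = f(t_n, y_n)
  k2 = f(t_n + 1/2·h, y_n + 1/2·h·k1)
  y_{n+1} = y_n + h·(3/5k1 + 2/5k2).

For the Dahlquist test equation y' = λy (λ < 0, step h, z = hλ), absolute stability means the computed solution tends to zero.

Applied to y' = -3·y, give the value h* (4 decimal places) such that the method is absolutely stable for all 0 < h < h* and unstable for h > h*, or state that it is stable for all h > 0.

(-5.0000,0); λ=-3 ⇒ h* = (5)/3 = 1.6667.

On y'=λy, z=hλ:
  k1=λy_n ⇒ h·k1=z·y_n;  k2=λ(1+1/2z)y_n ⇒ h·k2=z(1+1/2z)y_n
  y_{n+1}/y_n = 1 + 3/5z + 2/5z(1+1/2z) = 1 + z + 1/5z²
  ⇒ R(z) = 1 + z + 1/5z².

Boundary: |R(x)|=1, x<0.
x=-1.41: |R|=0.0124
R=1: x+1/5x²=0 ⇒ x=−5=-5.0000; min R=1−1/(4·1/5)=-0.2500>−1
Confirm numerically:
  x=-4.907: |R|=0.90873 <1
  x=-4.726: |R|=0.74102 <1
  x=-4.144: |R|=0.29055 <1
  x=-5.343: |R|=1.36653 >1
  x=-5.168: |R|=1.17364 >1
  x=-5.052: |R|=1.05254 >1
Stable set (-5.0000, 0).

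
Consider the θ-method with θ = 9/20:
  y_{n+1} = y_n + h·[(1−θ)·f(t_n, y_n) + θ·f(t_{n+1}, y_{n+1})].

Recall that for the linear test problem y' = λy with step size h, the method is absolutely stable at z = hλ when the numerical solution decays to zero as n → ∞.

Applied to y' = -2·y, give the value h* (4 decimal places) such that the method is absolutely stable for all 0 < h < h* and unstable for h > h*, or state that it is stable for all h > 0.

With y'=λy (z=hλ):
  y_{n+1} = y_n + z·[11/20·y_n + 9/20·y_{n+1}] ⇒ (1 − 9/20z)y_{n+1} = (1 + 11/20z)y_n
  R(z) = (1 + 11/20z)/(1 − 9/20z).

Need |R(x)|<1, x<0.
x=-1.71: |R|=0.0336
R=−1: 1+11/20x = −1+9/20x ⇒ -1/10x=2 ⇒ x=2/(-1/10)=-20.0000
Confirm numerically:
  x=-17.873: |R|=0.97648 <1
  x=-14.878: |R|=0.93344 <1
  x=-12.765: |R|=0.89272 <1
  x=-20.417: |R|=1.00409 >1
  x=-20.364: |R|=1.00358 >1
  x=-20.135: |R|=1.00134 >1
Stable set (-20.0000, 0).

(-20.0000,0); λ=-2 ⇒ h* = (20)/2 = 10.0000.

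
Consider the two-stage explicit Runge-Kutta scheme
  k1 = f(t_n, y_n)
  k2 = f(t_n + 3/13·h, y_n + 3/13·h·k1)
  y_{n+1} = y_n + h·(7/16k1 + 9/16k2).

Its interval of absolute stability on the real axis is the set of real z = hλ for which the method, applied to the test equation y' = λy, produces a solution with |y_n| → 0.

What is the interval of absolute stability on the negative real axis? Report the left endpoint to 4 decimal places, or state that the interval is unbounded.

On y'=λy, z=hλ:
  k1=λy_n ⇒ h·k1=z·y_n;  k2=λ(1+3/13z)y_n ⇒ h·k2=z(1+3/13z)y_n
  y_{n+1}/y_n = 1 + 7/16z + 9/16z(1+3/13z) = 1 + z + 27/208z²
  ⇒ R(z) = 1 + z + 27/208z².

Need |R(x)|<1, x<0.
x=-1.5: |R|=0.2079
R=1: x+27/208x²=0 ⇒ x=−208/27=-7.7037; min R=1−1/(4·27/208)=-0.9259>−1
Confirm numerically:
  x=-7.256: |R|=0.57831 <1
  x=-7.075: |R|=0.42261 <1
  x=-5.111: |R|=0.72012 <1
  x=-4.712: |R|=0.82989 <1
  x=-8.260: |R|=1.59647 >1
  x=-8.132: |R|=1.45211 >1
  x=-7.769: |R|=1.06585 >1
So |R|<1 on (-7.7037, 0).

z∈(-7.7037,0).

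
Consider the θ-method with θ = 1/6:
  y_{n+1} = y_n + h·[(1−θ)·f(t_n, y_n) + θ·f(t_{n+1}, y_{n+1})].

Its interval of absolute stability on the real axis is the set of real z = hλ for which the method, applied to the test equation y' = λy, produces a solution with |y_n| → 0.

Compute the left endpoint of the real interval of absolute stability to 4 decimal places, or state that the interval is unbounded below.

With y'=λy (z=hλ):
  y_{n+1} = y_n + z·[5/6·y_n + 1/6·y_{n+1}] ⇒ (1 − 1/6z)y_{n+1} = (1 + 5/6z)y_n
  Hence R(z) = (1 + 5/6z)/(1 − 1/6z).

Boundary: |R(x)|=1, x<0.
x=-1.07: |R|=0.0919
R=−1: 1+5/6x = −1+1/6x ⇒ -2/3x=2 ⇒ x=2/(-2/3)=-3.0000
Confirm numerically:
  x=-2.200: |R|=0.60976 <1
  x=-2.176: |R|=0.59687 <1
  x=-1.454: |R|=0.17038 <1
  x=-3.341: |R|=1.14602 >1
  x=-3.190: |R|=1.08270 >1
Stable set (-3.0000, 0).

left endpoint -3.0000.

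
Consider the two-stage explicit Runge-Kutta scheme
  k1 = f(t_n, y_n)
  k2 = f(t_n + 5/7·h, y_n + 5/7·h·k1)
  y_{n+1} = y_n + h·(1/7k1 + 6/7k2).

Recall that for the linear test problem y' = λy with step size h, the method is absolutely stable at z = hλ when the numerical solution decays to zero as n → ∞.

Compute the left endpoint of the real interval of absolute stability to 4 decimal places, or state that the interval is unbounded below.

Set f=λy, z=hλ:
  k1=λy_n ⇒ h·k1=z·y_n;  k2=λ(1+5/7z)y_n ⇒ h·k2=z(1+5/7z)y_n
  y_{n+1}/y_n = 1 + 1/7z + 6/7z(1+5/7z) = 1 + z + 30/49z²
  so R(z) = 1 + z + 30/49z².

Find x<0 with |R(x)|<1.
x=-0.79: |R|=0.5921
R=1: x+30/49x²=0 ⇒ x=−49/30=-1.6333; min R=1−1/(4·30/49)=0.5917>−1
Confirm numerically:
  x=-1.504: |R|=0.88091 <1
  x=-1.458: |R|=0.84349 <1
  x=-0.993: |R|=0.61070 <1
  x=-2.119: |R|=1.63008 >1
  x=-1.912: |R|=1.32621 >1
  x=-1.666: |R|=1.03332 >1
Stable set (-1.6333, 0).

left endpoint -1.6333.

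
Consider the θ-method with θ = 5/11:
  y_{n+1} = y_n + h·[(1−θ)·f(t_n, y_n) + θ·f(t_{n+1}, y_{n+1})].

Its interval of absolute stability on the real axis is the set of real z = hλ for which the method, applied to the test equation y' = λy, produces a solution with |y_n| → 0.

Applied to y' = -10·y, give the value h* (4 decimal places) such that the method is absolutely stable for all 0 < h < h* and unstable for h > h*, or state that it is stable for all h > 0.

(-22.0000,0); λ=-10 ⇒ h* = (22)/10 = 2.2000.

On y'=λy, z=hλ:
  y_{n+1} = y_n + z·[6/11·y_n + 5/11·y_{n+1}] ⇒ (1 − 5/11z)y_{n+1} = (1 + 6/11z)y_n
  R(z) = (1 + 6/11z)/(1 − 5/11z).

Solve |R(x)|<1 on ℝ⁻.
x=-0.91: |R|=0.3563
R=−1: 1+6/11x = −1+5/11x ⇒ -1/11x=2 ⇒ x=2/(-1/11)=-22.0000
Confirm numerically:
  x=-19.902: |R|=0.98102 <1
  x=-17.603: |R|=0.95559 <1
  x=-15.975: |R|=0.93370 <1
  x=-13.803: |R|=0.89756 <1
  x=-22.560: |R|=1.00452 >1
  x=-22.456: |R|=1.00370 >1
Stable set (-22.0000, 0).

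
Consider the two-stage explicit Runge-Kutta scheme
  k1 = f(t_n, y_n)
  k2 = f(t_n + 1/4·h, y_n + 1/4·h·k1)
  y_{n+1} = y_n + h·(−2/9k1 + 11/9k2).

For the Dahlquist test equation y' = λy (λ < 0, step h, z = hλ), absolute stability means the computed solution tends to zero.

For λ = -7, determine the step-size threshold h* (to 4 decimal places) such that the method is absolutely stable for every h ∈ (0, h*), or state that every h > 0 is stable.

(-3.2727,0); λ=-7 ⇒ h* = (36/11)/7 = 0.4675.

On y'=λy, z=hλ:
  k1=λy_n ⇒ h·k1=z·y_n;  k2=λ(1+1/4z)y_n ⇒ h·k2=z(1+1/4z)y_n
  y_{n+1}/y_n = 1 − 2/9z + 11/9z(1+1/4z) = 1 + z + 11/36z²
  Hence R(z) = 1 + z + 11/36z².

Find x<0 with |R(x)|<1.
x=-0.7: |R|=0.4497
R=1: x+11/36x²=0 ⇒ x=−36/11=-3.2727; min R=1−1/(4·11/36)=0.1818>−1
Confirm numerically:
  x=-2.877: |R|=0.65212 <1
  x=-2.548: |R|=0.43576 <1
  x=-1.830: |R|=0.19328 <1
  x=-1.383: |R|=0.20143 <1
  x=-3.648: |R|=1.41830 >1
  x=-3.617: |R|=1.38049 >1
Interval (-3.2727, 0).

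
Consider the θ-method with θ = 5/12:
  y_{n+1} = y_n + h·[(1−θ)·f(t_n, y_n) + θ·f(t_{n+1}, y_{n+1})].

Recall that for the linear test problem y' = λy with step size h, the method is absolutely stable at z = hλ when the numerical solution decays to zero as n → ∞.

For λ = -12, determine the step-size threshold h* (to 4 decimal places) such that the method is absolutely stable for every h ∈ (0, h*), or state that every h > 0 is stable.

With y'=λy (z=hλ):
  y_{n+1} = y_n + z·[7/12·y_n + 5/12·y_{n+1}] ⇒ (1 − 5/12z)y_{n+1} = (1 + 7/12z)y_n
  ⇒ R(z) = (1 + 7/12z)/(1 − 5/12z).

Boundary: |R(x)|=1, x<0.
x=-1.55: |R|=0.0582
R=−1: 1+7/12x = −1+5/12x ⇒ -1/6x=2 ⇒ x=2/(-1/6)=-12.0000
Confirm numerically:
  x=-11.388: |R|=0.98225 <1
  x=-11.169: |R|=0.97550 <1
  x=-10.863: |R|=0.96571 <1
  x=-6.377: |R|=0.74374 <1
  x=-12.431: |R|=1.01162 >1
  x=-12.325: |R|=1.00883 >1
  x=-12.240: |R|=1.00656 >1
So |R|<1 on (-12.0000, 0).

(-12.0000,0); λ=-12 ⇒ h* = (12)/12 = 1.0000.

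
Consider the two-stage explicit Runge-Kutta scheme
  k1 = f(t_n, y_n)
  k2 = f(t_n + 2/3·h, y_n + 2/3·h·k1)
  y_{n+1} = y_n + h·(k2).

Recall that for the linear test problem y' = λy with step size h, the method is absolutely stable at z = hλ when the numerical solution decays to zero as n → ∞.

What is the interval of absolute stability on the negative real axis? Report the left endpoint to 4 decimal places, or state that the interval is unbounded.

z∈(-1.5000,0).

With y'=λy (z=hλ):
  k1=λy_n ⇒ h·k1=z·y_n;  k2=λ(1+2/3z)y_n ⇒ h·k2=z(1+2/3z)y_n
  y_{n+1}/y_n = 1 + z(1+2/3z) = 1 + z + 2/3z²
  so R(z) = 1 + z + 2/3z².

Boundary: |R(x)|=1, x<0.
x=-1.23: |R|=0.7786
R=1: x+2/3x²=0 ⇒ x=−3/2=-1.5000; min R=1−1/(4·2/3)=0.6250>−1
Confirm numerically:
  x=-1.305: |R|=0.83035 <1
  x=-1.267: |R|=0.80319 <1
  x=-1.147: |R|=0.73007 <1
  x=-1.076: |R|=0.69585 <1
  x=-1.774: |R|=1.32405 >1
  x=-1.668: |R|=1.18682 >1
  x=-1.654: |R|=1.16981 >1
Stable set (-1.5000, 0).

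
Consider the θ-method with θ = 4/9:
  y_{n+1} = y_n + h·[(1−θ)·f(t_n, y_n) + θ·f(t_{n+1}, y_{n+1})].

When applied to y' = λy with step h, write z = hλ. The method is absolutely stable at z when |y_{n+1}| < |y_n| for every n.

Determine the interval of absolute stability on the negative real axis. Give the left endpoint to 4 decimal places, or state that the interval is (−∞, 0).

With y'=λy (z=hλ):
  y_{n+1} = y_n + z·[5/9·y_n + 4/9·y_{n+1}] ⇒ (1 − 4/9z)y_{n+1} = (1 + 5/9z)y_n
  ⇒ R(z) = (1 + 5/9z)/(1 − 4/9z).

Need |R(x)|<1, x<0.
x=-1.2: |R|=0.2174
R=−1: 1+5/9x = −1+4/9x ⇒ -1/9x=2 ⇒ x=2/(-1/9)=-18.0000
Confirm numerically:
  x=-11.000: |R|=0.86792 <1
  x=-9.010: |R|=0.80040 <1
  x=-8.485: |R|=0.77841 <1
  x=-18.416: |R|=1.00503 >1
  x=-18.395: |R|=1.00478 >1
  x=-18.364: |R|=1.00441 >1
So |R|<1 on (-18.0000, 0).

(-18.0000, 0).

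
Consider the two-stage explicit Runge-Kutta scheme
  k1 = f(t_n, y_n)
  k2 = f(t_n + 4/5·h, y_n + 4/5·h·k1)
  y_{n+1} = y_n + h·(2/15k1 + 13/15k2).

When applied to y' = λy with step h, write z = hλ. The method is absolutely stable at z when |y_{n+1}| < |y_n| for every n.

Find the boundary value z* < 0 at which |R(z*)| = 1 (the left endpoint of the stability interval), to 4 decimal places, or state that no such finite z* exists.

On y'=λy, z=hλ:
  k1=λy_n ⇒ h·k1=z·y_n;  k2=λ(1+4/5z)y_n ⇒ h·k2=z(1+4/5z)y_n
  y_{n+1}/y_n = 1 + 2/15z + 13/15z(1+4/5z) = 1 + z + 52/75z²
  ⇒ R(z) = 1 + z + 52/75z².

Solve |R(x)|<1 on ℝ⁻.
x=-0.81: |R|=0.6449
R=1: x+52/75x²=0 ⇒ x=−75/52=-1.4423; min R=1−1/(4·52/75)=0.6394>−1
Confirm numerically:
  x=-1.291: |R|=0.86457 <1
  x=-0.801: |R|=0.64384 <1
  x=-0.744: |R|=0.63978 <1
  x=-0.639: |R|=0.64410 <1
  x=-1.963: |R|=1.70867 >1
  x=-1.801: |R|=1.44790 >1
Interval (-1.4423, 0).

z* = -1.4423.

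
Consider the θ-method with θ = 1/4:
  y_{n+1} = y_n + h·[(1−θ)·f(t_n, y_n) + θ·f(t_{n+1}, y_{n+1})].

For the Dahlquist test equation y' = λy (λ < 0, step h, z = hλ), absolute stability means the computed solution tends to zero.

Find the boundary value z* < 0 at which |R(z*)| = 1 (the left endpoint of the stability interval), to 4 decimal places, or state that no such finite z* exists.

left endpoint -4.0000.

Test eqn y'=λy, z=hλ:
  y_{n+1} = y_n + z·[3/4·y_n + 1/4·y_{n+1}] ⇒ (1 − 1/4z)y_{n+1} = (1 + 3/4z)y_n
  R(z) = (1 + 3/4z)/(1 − 1/4z).

Solve |R(x)|<1 on ℝ⁻.
x=-1.78: |R|=0.2318
R=−1: 1+3/4x = −1+1/4x ⇒ -1/2x=2 ⇒ x=2/(-1/2)=-4.0000
Confirm numerically:
  x=-3.794: |R|=0.94714 <1
  x=-2.815: |R|=0.65224 <1
  x=-2.229: |R|=0.43137 <1
  x=-4.239: |R|=1.05802 >1
  x=-4.157: |R|=1.03849 >1
  x=-4.140: |R|=1.03440 >1
Interval (-4.0000, 0).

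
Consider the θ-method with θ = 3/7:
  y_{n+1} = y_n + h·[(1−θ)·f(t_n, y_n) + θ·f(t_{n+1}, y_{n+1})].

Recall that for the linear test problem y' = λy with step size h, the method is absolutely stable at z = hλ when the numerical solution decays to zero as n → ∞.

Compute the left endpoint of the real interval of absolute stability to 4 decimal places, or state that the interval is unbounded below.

z* = -14.0000.

Test eqn y'=λy, z=hλ:
  y_{n+1} = y_n + z·[4/7·y_n + 3/7·y_{n+1}] ⇒ (1 − 3/7z)y_{n+1} = (1 + 4/7z)y_n
  ⇒ R(z) = (1 + 4/7z)/(1 − 3/7z).

Need |R(x)|<1, x<0.
x=-1.55: |R|=0.0687
R=−1: 1+4/7x = −1+3/7x ⇒ -1/7x=2 ⇒ x=2/(-1/7)=-14.0000
Confirm numerically:
  x=-13.249: |R|=0.98393 <1
  x=-11.954: |R|=0.95227 <1
  x=-11.393: |R|=0.93669 <1
  x=-7.115: |R|=0.75710 <1
  x=-14.349: |R|=1.00697 >1
  x=-14.098: |R|=1.00199 >1
Stable set (-14.0000, 0).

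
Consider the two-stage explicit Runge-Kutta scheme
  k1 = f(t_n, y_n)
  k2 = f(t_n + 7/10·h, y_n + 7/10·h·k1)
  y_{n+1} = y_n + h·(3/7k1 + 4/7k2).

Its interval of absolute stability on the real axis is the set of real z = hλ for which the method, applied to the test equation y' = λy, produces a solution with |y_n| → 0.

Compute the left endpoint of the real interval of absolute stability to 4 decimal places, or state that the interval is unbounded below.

z* = -2.5000.

Set f=λy, z=hλ:
  k1=λy_n ⇒ h·k1=z·y_n;  k2=λ(1+7/10z)y_n ⇒ h·k2=z(1+7/10z)y_n
  y_{n+1}/y_n = 1 + 3/7z + 4/7z(1+7/10z) = 1 + z + 2/5z²
  R(z) = 1 + z + 2/5z².

Solve |R(x)|<1 on ℝ⁻.
x=-0.33: |R|=0.7136
R=1: x+2/5x²=0 ⇒ x=−5/2=-2.5000; min R=1−1/(4·2/5)=0.3750>−1
Confirm numerically:
  x=-2.319: |R|=0.83210 <1
  x=-1.895: |R|=0.54141 <1
  x=-1.711: |R|=0.46001 <1
  x=-1.179: |R|=0.37702 <1
  x=-3.038: |R|=1.65378 >1
  x=-2.964: |R|=1.55012 >1
  x=-2.526: |R|=1.02627 >1
Stable set (-2.5000, 0).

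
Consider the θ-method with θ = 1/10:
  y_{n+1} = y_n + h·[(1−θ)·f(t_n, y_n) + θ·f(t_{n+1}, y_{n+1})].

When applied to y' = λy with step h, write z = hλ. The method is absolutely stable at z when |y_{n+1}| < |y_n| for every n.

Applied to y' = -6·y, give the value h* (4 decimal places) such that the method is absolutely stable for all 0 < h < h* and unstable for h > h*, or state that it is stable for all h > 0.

(-2.5000,0); λ=-6 ⇒ h* = (5/2)/6 = 0.4167.

With y'=λy (z=hλ):
  y_{n+1} = y_n + z·[9/10·y_n + 1/10·y_{n+1}] ⇒ (1 − 1/10z)y_{n+1} = (1 + 9/10z)y_n
  so R(z) = (1 + 9/10z)/(1 − 1/10z).

Solve |R(x)|<1 on ℝ⁻.
x=-0.85: |R|=0.2166
R=−1: 1+9/10x = −1+1/10x ⇒ -4/5x=2 ⇒ x=2/(-4/5)=-2.5000
Confirm numerically:
  x=-2.350: |R|=0.90283 <1
  x=-1.489: |R|=0.29602 <1
  x=-1.093: |R|=0.01469 <1
  x=-1.068: |R|=0.03506 <1
  x=-2.708: |R|=1.13094 >1
  x=-2.657: |R|=1.09923 >1
Stable set (-2.5000, 0).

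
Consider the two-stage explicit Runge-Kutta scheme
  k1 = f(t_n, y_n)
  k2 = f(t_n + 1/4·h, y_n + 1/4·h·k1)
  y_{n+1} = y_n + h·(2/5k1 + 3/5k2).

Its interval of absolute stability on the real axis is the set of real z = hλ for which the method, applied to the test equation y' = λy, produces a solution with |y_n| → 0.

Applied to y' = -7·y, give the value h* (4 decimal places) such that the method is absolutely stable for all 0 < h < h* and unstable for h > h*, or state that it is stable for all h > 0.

On y'=λy, z=hλ:
  k1=λy_n ⇒ h·k1=z·y_n;  k2=λ(1+1/4z)y_n ⇒ h·k2=z(1+1/4z)y_n
  y_{n+1}/y_n = 1 + 2/5z + 3/5z(1+1/4z) = 1 + z + 3/20z²
  ⇒ R(z) = 1 + z + 3/20z².

Solve |R(x)|<1 on ℝ⁻.
x=-1.18: |R|=0.0289
R=1: x+3/20x²=0 ⇒ x=−20/3=-6.6667; min R=1−1/(4·3/20)=-0.6667>−1
Confirm numerically:
  x=-6.542: |R|=0.87766 <1
  x=-5.525: |R|=0.05384 <1
  x=-4.945: |R|=0.27705 <1
  x=-3.165: |R|=0.66242 <1
  x=-7.218: |R|=1.59693 >1
  x=-7.111: |R|=1.47395 >1
  x=-6.758: |R|=1.09258 >1
Stable set (-6.6667, 0).

(-6.6667,0); λ=-7 ⇒ h* = (20/3)/7 = 0.9524.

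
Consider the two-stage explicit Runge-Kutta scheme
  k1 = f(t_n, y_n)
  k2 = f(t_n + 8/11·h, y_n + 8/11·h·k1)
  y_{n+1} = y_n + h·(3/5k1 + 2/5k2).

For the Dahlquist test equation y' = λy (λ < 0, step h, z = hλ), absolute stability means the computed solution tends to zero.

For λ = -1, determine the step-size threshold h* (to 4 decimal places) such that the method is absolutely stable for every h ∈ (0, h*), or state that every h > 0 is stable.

(-3.4375,0); λ=-1 ⇒ h* = (55/16)/1 = 3.4375.

Set f=λy, z=hλ:
  k1=λy_n ⇒ h·k1=z·y_n;  k2=λ(1+8/11z)y_n ⇒ h·k2=z(1+8/11z)y_n
  y_{n+1}/y_n = 1 + 3/5z + 2/5z(1+8/11z) = 1 + z + 16/55z²
  R(z) = 1 + z + 16/55z².

Solve |R(x)|<1 on ℝ⁻.
x=-1.34: |R|=0.1824
R=1: x+16/55x²=0 ⇒ x=−55/16=-3.4375; min R=1−1/(4·16/55)=0.1406>−1
Confirm numerically:
  x=-2.805: |R|=0.48388 <1
  x=-2.473: |R|=0.30612 <1
  x=-2.263: |R|=0.22679 <1
  x=-1.812: |R|=0.14315 <1
  x=-4.024: |R|=1.68657 >1
  x=-3.524: |R|=1.08868 >1
Stable set (-3.4375, 0).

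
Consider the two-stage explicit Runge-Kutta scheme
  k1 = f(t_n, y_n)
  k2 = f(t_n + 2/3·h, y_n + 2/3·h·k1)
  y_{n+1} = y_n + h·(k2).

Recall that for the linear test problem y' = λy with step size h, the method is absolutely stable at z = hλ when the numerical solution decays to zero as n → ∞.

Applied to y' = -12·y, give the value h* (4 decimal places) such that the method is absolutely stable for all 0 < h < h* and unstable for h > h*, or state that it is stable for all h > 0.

(-1.5000,0); λ=-12 ⇒ h* = (3/2)/12 = 0.1250.

Test eqn y'=λy, z=hλ:
  k1=λy_n ⇒ h·k1=z·y_n;  k2=λ(1+2/3z)y_n ⇒ h·k2=z(1+2/3z)y_n
  y_{n+1}/y_n = 1 + z(1+2/3z) = 1 + z + 2/3z²
  so R(z) = 1 + z + 2/3z².

Find x<0 with |R(x)|<1.
x=-0.53: |R|=0.6573
R=1: x+2/3x²=0 ⇒ x=−3/2=-1.5000; min R=1−1/(4·2/3)=0.6250>−1
Confirm numerically:
  x=-0.910: |R|=0.64207 <1
  x=-0.871: |R|=0.63476 <1
  x=-0.679: |R|=0.62836 <1
  x=-1.875: |R|=1.46875 >1
  x=-1.689: |R|=1.21281 >1
  x=-1.521: |R|=1.02129 >1
Stable set (-1.5000, 0).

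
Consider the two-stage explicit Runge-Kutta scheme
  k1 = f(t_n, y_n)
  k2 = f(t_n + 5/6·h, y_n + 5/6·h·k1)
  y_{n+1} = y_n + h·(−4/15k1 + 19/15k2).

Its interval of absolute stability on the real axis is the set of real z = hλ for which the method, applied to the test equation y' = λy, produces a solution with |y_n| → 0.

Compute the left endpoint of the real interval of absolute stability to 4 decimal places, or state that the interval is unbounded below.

Test eqn y'=λy, z=hλ:
  k1=λy_n ⇒ h·k1=z·y_n;  k2=λ(1+5/6z)y_n ⇒ h·k2=z(1+5/6z)y_n
  y_{n+1}/y_n = 1 − 4/15z + 19/15z(1+5/6z) = 1 + z + 19/18z²
  Hence R(z) = 1 + z + 19/18z².

Find x<0 with |R(x)|<1.
x=-1.71: |R|=2.3765
R=1: x+19/18x²=0 ⇒ x=−18/19=-0.9474; min R=1−1/(4·19/18)=0.7632>−1
Confirm numerically:
  x=-0.849: |R|=0.91185 <1
  x=-0.656: |R|=0.79824 <1
  x=-0.494: |R|=0.76359 <1
  x=-0.451: |R|=0.76370 <1
  x=-1.336: |R|=1.54806 >1
  x=-0.996: |R|=1.05113 >1
Stable set (-0.9474, 0).

left endpoint -0.9474.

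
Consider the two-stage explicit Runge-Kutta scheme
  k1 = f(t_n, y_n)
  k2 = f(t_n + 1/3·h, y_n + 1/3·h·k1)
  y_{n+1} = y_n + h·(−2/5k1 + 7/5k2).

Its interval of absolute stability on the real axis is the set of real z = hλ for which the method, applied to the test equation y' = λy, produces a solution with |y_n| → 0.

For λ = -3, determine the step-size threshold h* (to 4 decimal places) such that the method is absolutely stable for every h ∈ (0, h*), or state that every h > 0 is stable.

On y'=λy, z=hλ:
  k1=λy_n ⇒ h·k1=z·y_n;  k2=λ(1+1/3z)y_n ⇒ h·k2=z(1+1/3z)y_n
  y_{n+1}/y_n = 1 − 2/5z + 7/5z(1+1/3z) = 1 + z + 7/15z²
  R(z) = 1 + z + 7/15z².

Solve |R(x)|<1 on ℝ⁻.
x=-1.43: |R|=0.5243
R=1: x+7/15x²=0 ⇒ x=−15/7=-2.1429; min R=1−1/(4·7/15)=0.4643>−1
Confirm numerically:
  x=-2.020: |R|=0.88419 <1
  x=-1.825: |R|=0.72929 <1
  x=-1.041: |R|=0.46472 <1
  x=-2.683: |R|=1.67629 >1
  x=-2.635: |R|=1.60517 >1
Interval (-2.1429, 0).

(-2.1429,0); λ=-3 ⇒ h* = (15/7)/3 = 0.7143.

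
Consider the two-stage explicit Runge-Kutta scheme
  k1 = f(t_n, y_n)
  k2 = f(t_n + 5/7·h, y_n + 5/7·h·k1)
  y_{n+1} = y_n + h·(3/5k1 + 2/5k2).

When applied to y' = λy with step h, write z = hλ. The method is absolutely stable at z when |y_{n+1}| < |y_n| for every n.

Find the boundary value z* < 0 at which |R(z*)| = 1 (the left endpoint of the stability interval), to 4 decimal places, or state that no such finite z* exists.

z* = -3.5000.

Set f=λy, z=hλ:
  k1=λy_n ⇒ h·k1=z·y_n;  k2=λ(1+5/7z)y_n ⇒ h·k2=z(1+5/7z)y_n
  y_{n+1}/y_n = 1 + 3/5z + 2/5z(1+5/7z) = 1 + z + 2/7z²
  R(z) = 1 + z + 2/7z².

Solve |R(x)|<1 on ℝ⁻.
x=-1.21: |R|=0.2083
R=1: x+2/7x²=0 ⇒ x=−7/2=-3.5000; min R=1−1/(4·2/7)=0.1250>−1
Confirm numerically:
  x=-3.380: |R|=0.88411 <1
  x=-2.563: |R|=0.31385 <1
  x=-2.297: |R|=0.21049 <1
  x=-4.027: |R|=1.60635 >1
  x=-3.961: |R|=1.52172 >1
Interval (-3.5000, 0).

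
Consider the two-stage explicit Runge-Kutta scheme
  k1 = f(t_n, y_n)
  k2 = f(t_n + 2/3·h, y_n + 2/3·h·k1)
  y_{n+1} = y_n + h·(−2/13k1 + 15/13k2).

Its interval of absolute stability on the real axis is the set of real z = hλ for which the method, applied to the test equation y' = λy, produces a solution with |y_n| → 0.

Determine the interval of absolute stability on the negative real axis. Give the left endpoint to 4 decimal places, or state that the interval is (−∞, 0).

Set f=λy, z=hλ:
  k1=λy_n ⇒ h·k1=z·y_n;  k2=λ(1+2/3z)y_n ⇒ h·k2=z(1+2/3z)y_n
  y_{n+1}/y_n = 1 − 2/13z + 15/13z(1+2/3z) = 1 + z + 10/13z²
  ⇒ R(z) = 1 + z + 10/13z².

Find x<0 with |R(x)|<1.
x=-0.85: |R|=0.7058
R=1: x+10/13x²=0 ⇒ x=−13/10=-1.3000; min R=1−1/(4·10/13)=0.6750>−1
Confirm numerically:
  x=-1.077: |R|=0.81525 <1
  x=-0.715: |R|=0.67825 <1
  x=-0.647: |R|=0.67501 <1
  x=-1.687: |R|=1.50221 >1
  x=-1.462: |R|=1.18219 >1
  x=-1.446: |R|=1.16240 >1
So |R|<1 on (-1.3000, 0).

z∈(-1.3000,0).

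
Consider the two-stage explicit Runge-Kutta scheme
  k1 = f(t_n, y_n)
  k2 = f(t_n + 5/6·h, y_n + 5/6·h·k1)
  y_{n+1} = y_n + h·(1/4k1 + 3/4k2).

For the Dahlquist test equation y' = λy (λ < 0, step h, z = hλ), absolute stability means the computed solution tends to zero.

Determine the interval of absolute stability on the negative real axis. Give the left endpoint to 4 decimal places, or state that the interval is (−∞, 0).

z∈(-1.6000,0).

On y'=λy, z=hλ:
  k1=λy_n ⇒ h·k1=z·y_n;  k2=λ(1+5/6z)y_n ⇒ h·k2=z(1+5/6z)y_n
  y_{n+1}/y_n = 1 + 1/4z + 3/4z(1+5/6z) = 1 + z + 5/8z²
  Hence R(z) = 1 + z + 5/8z².

Solve |R(x)|<1 on ℝ⁻.
x=-1.54: |R|=0.9423
R=1: x+5/8x²=0 ⇒ x=−8/5=-1.6000; min R=1−1/(4·5/8)=0.6000>−1
Confirm numerically:
  x=-1.312: |R|=0.76384 <1
  x=-0.972: |R|=0.61849 <1
  x=-0.856: |R|=0.60196 <1
  x=-2.156: |R|=1.74921 >1
  x=-1.629: |R|=1.02953 >1
Stable set (-1.6000, 0).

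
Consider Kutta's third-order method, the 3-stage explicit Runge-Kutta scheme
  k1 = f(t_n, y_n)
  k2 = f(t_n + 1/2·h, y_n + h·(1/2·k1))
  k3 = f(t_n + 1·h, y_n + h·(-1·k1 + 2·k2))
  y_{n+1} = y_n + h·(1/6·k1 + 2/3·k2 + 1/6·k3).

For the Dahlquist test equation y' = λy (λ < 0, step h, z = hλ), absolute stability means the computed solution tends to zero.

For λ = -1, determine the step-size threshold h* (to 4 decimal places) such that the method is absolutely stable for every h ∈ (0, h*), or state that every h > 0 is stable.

Set f=λy, z=hλ:
  order 3, 3-stage ⇒ R(z)=1+z+z^2/2+z^3/6
  (e.g. R(-1.43)=0.10508, |R|=0.10508)

Find x<0 with |R(x)|<1.
x=-1.43: |R|=0.1051
|R(-1.72)|=0.0889 |R(-1.61)|=0.0095 |R(-1.32)|=0.1679
Bisect:
  x_lo=-2.9824 |R|=1.9563  x_hi=-0.1067 |R|=0.8988
  mid=-1.54457 |R|=0.03413 →hi
  mid=-2.26349 |R|=0.63458 →hi
  mid=-2.62295 |R|=1.19060 →lo
  mid=-2.44322 |R|=0.88928 →hi
  mid=-2.53308 |R|=1.03375 →lo
  mid=-2.48815 |R|=0.96001 →hi
  mid=-2.51062 |R|=0.99650 →hi
  ...
  [-2.51290,-2.51272] ⇒ x*=-2.5127
So |R|<1 on (-2.5127, 0).

(-2.5127,0); λ=-1 ⇒ h* = 2.5127.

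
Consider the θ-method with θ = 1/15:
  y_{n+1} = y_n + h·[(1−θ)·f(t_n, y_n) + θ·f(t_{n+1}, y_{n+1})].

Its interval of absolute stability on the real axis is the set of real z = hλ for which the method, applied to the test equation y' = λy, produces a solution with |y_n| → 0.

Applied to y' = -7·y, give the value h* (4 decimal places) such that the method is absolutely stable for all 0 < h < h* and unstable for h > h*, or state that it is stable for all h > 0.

(-2.3077,0); λ=-7 ⇒ h* = (30/13)/7 = 0.3297.

On y'=λy, z=hλ:
  y_{n+1} = y_n + z·[14/15·y_n + 1/15·y_{n+1}] ⇒ (1 − 1/15z)y_{n+1} = (1 + 14/15z)y_n
  Hence R(z) = (1 + 14/15z)/(1 − 1/15z).

Need |R(x)|<1, x<0.
x=-1.07: |R|=0.0012
R=−1: 1+14/15x = −1+1/15x ⇒ -13/15x=2 ⇒ x=2/(-13/15)=-2.3077
Confirm numerically:
  x=-2.039: |R|=0.79500 <1
  x=-1.426: |R|=0.30220 <1
  x=-1.291: |R|=0.18869 <1
  x=-1.266: |R|=0.16747 <1
  x=-2.893: |R|=1.42525 >1
  x=-2.564: |R|=1.18971 >1
  x=-2.459: |R|=1.11266 >1
So |R|<1 on (-2.3077, 0).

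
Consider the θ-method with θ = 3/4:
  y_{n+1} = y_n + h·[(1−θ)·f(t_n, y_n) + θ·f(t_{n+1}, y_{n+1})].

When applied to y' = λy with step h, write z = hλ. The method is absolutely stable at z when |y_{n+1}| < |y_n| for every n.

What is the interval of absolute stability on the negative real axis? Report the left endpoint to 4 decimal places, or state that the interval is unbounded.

With y'=λy (z=hλ):
  y_{n+1} = y_n + z·[1/4·y_n + 3/4·y_{n+1}] ⇒ (1 − 3/4z)y_{n+1} = (1 + 1/4z)y_n
  Hence R(z) = (1 + 1/4z)/(1 − 3/4z).

Solve |R(x)|<1 on ℝ⁻.
x=-1.33: |R|=0.3342
x=-2: |R|=0.2000
x=-10: |R|=0.1765
x=-100: |R|=0.3158
θ=3/4≥1/2 ⇒ |1+1/4x|<|1−3/4x| ∀x<0 ⇒ stable on all of ℝ⁻.

unbounded; (−∞, 0).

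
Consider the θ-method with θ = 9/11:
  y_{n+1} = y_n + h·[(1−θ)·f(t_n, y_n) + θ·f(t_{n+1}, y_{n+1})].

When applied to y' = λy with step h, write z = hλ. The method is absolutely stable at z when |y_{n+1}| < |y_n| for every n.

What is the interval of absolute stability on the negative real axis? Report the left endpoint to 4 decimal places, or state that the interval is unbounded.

(−∞, 0) — no finite endpoint.

On y'=λy, z=hλ:
  y_{n+1} = y_n + z·[2/11·y_n + 9/11·y_{n+1}] ⇒ (1 − 9/11z)y_{n+1} = (1 + 2/11z)y_n
  Hence R(z) = (1 + 2/11z)/(1 − 9/11z).

Boundary: |R(x)|=1, x<0.
x=-1.22: |R|=0.3894
x=-2: |R|=0.2414
x=-10: |R|=0.0891
x=-100: |R|=0.2075
θ=9/11≥1/2 ⇒ |1+2/11x|<|1−9/11x| ∀x<0 ⇒ stable on all of ℝ⁻.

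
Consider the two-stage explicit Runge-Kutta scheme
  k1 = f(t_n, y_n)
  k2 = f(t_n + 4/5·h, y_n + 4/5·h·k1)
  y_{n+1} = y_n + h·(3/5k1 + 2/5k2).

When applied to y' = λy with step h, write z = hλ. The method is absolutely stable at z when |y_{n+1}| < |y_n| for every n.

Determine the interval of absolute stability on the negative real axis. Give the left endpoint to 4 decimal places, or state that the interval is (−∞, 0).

(-3.1250, 0).

On y'=λy, z=hλ:
  k1=λy_n ⇒ h·k1=z·y_n;  k2=λ(1+4/5z)y_n ⇒ h·k2=z(1+4/5z)y_n
  y_{n+1}/y_n = 1 + 3/5z + 2/5z(1+4/5z) = 1 + z + 8/25z²
  ⇒ R(z) = 1 + z + 8/25z².

Find x<0 with |R(x)|<1.
x=-0.6: |R|=0.5152
R=1: x+8/25x²=0 ⇒ x=−25/8=-3.1250; min R=1−1/(4·8/25)=0.2188>−1
Confirm numerically:
  x=-2.813: |R|=0.71915 <1
  x=-2.391: |R|=0.43840 <1
  x=-1.860: |R|=0.24707 <1
  x=-1.625: |R|=0.22000 <1
  x=-3.704: |R|=1.68628 >1
  x=-3.619: |R|=1.57209 >1
  x=-3.224: |R|=1.10214 >1
So |R|<1 on (-3.1250, 0).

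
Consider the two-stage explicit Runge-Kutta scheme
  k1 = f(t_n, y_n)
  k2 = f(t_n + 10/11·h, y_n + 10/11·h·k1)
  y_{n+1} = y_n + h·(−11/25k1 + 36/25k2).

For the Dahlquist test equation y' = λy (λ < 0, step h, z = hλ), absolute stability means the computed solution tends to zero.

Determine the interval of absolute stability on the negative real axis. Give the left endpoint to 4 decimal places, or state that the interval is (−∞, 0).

z∈(-0.7639,0).

Test eqn y'=λy, z=hλ:
  k1=λy_n ⇒ h·k1=z·y_n;  k2=λ(1+10/11z)y_n ⇒ h·k2=z(1+10/11z)y_n
  y_{n+1}/y_n = 1 − 11/25z + 36/25z(1+10/11z) = 1 + z + 72/55z²
  Hence R(z) = 1 + z + 72/55z².

Find x<0 with |R(x)|<1.
x=-0.35: |R|=0.8104
R=1: x+72/55x²=0 ⇒ x=−55/72=-0.7639; min R=1−1/(4·72/55)=0.8090>−1
Confirm numerically:
  x=-0.580: |R|=0.86038 <1
  x=-0.563: |R|=0.85194 <1
  x=-0.420: |R|=0.81092 <1
  x=-1.196: |R|=1.67654 >1
  x=-1.164: |R|=1.60968 >1
  x=-1.096: |R|=1.47650 >1
Interval (-0.7639, 0).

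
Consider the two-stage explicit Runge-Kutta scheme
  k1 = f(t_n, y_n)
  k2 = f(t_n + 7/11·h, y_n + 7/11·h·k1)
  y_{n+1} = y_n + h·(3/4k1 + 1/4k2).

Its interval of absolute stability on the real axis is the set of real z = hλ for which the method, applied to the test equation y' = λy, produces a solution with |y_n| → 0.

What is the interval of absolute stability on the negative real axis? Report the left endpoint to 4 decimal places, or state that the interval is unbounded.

On y'=λy, z=hλ:
  k1=λy_n ⇒ h·k1=z·y_n;  k2=λ(1+7/11z)y_n ⇒ h·k2=z(1+7/11z)y_n
  y_{n+1}/y_n = 1 + 3/4z + 1/4z(1+7/11z) = 1 + z + 7/44z²
  Hence R(z) = 1 + z + 7/44z².

Find x<0 with |R(x)|<1.
x=-0.32: |R|=0.6963
R=1: x+7/44x²=0 ⇒ x=−44/7=-6.2857; min R=1−1/(4·7/44)=-0.5714>−1
Confirm numerically:
  x=-4.642: |R|=0.21388 <1
  x=-3.894: |R|=0.48167 <1
  x=-3.789: |R|=0.50501 <1
  x=-3.430: |R|=0.55831 <1
  x=-6.730: |R|=1.47569 >1
  x=-6.326: |R|=1.04054 >1
Interval (-6.2857, 0).

z∈(-6.2857,0).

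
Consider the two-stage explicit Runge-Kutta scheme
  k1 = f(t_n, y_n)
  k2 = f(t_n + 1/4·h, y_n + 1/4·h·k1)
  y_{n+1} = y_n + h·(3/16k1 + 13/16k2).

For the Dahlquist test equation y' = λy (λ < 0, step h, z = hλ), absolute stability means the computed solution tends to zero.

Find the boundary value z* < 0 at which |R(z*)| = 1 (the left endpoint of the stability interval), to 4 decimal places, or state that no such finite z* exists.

Test eqn y'=λy, z=hλ:
  k1=λy_n ⇒ h·k1=z·y_n;  k2=λ(1+1/4z)y_n ⇒ h·k2=z(1+1/4z)y_n
  y_{n+1}/y_n = 1 + 3/16z + 13/16z(1+1/4z) = 1 + z + 13/64z²
  ⇒ R(z) = 1 + z + 13/64z².

Boundary: |R(x)|=1, x<0.
x=-1.14: |R|=0.1240
R=1: x+13/64x²=0 ⇒ x=−64/13=-4.9231; min R=1−1/(4·13/64)=-0.2308>−1
Confirm numerically:
  x=-4.360: |R|=0.50133 <1
  x=-3.893: |R|=0.18545 <1
  x=-3.108: |R|=0.14588 <1
  x=-1.979: |R|=0.18347 <1
  x=-5.503: |R|=1.64824 >1
  x=-5.083: |R|=1.16512 >1
Stable set (-4.9231, 0).

z* = -4.9231.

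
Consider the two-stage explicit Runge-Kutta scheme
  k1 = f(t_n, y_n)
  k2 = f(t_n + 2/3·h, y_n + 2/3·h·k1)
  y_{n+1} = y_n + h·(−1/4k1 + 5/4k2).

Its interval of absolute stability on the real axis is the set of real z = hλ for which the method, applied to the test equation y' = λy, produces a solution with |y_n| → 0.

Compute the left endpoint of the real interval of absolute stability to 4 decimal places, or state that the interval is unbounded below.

On y'=λy, z=hλ:
  k1=λy_n ⇒ h·k1=z·y_n;  k2=λ(1+2/3z)y_n ⇒ h·k2=z(1+2/3z)y_n
  y_{n+1}/y_n = 1 − 1/4z + 5/4z(1+2/3z) = 1 + z + 5/6z²
  so R(z) = 1 + z + 5/6z².

Solve |R(x)|<1 on ℝ⁻.
x=-1.23: |R|=1.0308
R=1: x+5/6x²=0 ⇒ x=−6/5=-1.2000; min R=1−1/(4·5/6)=0.7000>−1
Confirm numerically:
  x=-1.160: |R|=0.96133 <1
  x=-0.862: |R|=0.75720 <1
  x=-0.797: |R|=0.73234 <1
  x=-0.501: |R|=0.70817 <1
  x=-1.416: |R|=1.25488 >1
  x=-1.341: |R|=1.15757 >1
So |R|<1 on (-1.2000, 0).

z* = -1.2000.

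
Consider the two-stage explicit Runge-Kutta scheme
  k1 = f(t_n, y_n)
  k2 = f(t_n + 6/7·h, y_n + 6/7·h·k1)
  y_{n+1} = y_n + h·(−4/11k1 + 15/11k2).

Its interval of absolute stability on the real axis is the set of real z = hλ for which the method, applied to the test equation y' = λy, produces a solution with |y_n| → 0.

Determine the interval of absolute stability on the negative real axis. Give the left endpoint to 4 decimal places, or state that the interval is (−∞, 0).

z∈(-0.8556,0).

With y'=λy (z=hλ):
  k1=λy_n ⇒ h·k1=z·y_n;  k2=λ(1+6/7z)y_n ⇒ h·k2=z(1+6/7z)y_n
  y_{n+1}/y_n = 1 − 4/11z + 15/11z(1+6/7z) = 1 + z + 90/77z²
  Hence R(z) = 1 + z + 90/77z².

Find x<0 with |R(x)|<1.
x=-1.04: |R|=1.2242
R=1: x+90/77x²=0 ⇒ x=−77/90=-0.8556; min R=1−1/(4·90/77)=0.7861>−1
Confirm numerically:
  x=-0.829: |R|=0.97427 <1
  x=-0.793: |R|=0.94202 <1
  x=-0.440: |R|=0.78629 <1
  x=-0.370: |R|=0.79001 <1
  x=-1.386: |R|=1.85932 >1
  x=-1.255: |R|=1.58594 >1
Interval (-0.8556, 0).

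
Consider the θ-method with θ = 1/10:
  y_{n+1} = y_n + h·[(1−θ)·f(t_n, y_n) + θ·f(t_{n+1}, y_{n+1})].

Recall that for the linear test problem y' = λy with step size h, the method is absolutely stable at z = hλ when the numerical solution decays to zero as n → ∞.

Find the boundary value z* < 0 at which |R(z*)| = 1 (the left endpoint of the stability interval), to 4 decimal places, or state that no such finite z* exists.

On y'=λy, z=hλ:
  y_{n+1} = y_n + z·[9/10·y_n + 1/10·y_{n+1}] ⇒ (1 − 1/10z)y_{n+1} = (1 + 9/10z)y_n
  so R(z) = (1 + 9/10z)/(1 − 1/10z).

Solve |R(x)|<1 on ℝ⁻.
x=-0.35: |R|=0.6618
R=−1: 1+9/10x = −1+1/10x ⇒ -4/5x=2 ⇒ x=2/(-4/5)=-2.5000
Confirm numerically:
  x=-2.316: |R|=0.88048 <1
  x=-2.197: |R|=0.80126 <1
  x=-1.867: |R|=0.57327 <1
  x=-3.075: |R|=1.35182 >1
  x=-2.977: |R|=1.29406 >1
  x=-2.559: |R|=1.03758 >1
Stable set (-2.5000, 0).

left endpoint -2.5000.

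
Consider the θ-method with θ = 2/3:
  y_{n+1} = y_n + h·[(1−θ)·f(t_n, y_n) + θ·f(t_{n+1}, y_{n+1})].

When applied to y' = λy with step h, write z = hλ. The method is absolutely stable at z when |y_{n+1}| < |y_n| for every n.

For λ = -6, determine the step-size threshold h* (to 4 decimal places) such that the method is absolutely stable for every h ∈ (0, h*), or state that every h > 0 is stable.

With y'=λy (z=hλ):
  y_{n+1} = y_n + z·[1/3·y_n + 2/3·y_{n+1}] ⇒ (1 − 2/3z)y_{n+1} = (1 + 1/3z)y_n
  R(z) = (1 + 1/3z)/(1 − 2/3z).

Boundary: |R(x)|=1, x<0.
x=-0.39: |R|=0.6905
x=-2: |R|=0.1429
x=-10: |R|=0.3043
x=-100: |R|=0.4778
θ=2/3≥1/2 ⇒ |1+1/3x|<|1−2/3x| ∀x<0 ⇒ interval (−∞,0).

unbounded; (−∞, 0). Any h>0 works for λ=-6.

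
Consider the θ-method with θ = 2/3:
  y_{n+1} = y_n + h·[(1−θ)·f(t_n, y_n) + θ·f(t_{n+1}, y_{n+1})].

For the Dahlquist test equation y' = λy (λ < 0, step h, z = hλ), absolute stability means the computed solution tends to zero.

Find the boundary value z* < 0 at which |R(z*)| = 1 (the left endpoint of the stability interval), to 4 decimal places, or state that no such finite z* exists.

unbounded; (−∞, 0).

With y'=λy (z=hλ):
  y_{n+1} = y_n + z·[1/3·y_n + 2/3·y_{n+1}] ⇒ (1 − 2/3z)y_{n+1} = (1 + 1/3z)y_n
  ⇒ R(z) = (1 + 1/3z)/(1 − 2/3z).

Find x<0 with |R(x)|<1.
x=-0.63: |R|=0.5563
x=-2: |R|=0.1429
x=-10: |R|=0.3043
x=-100: |R|=0.4778
θ=2/3≥1/2 ⇒ |1+1/3x|<|1−2/3x| ∀x<0 ⇒ stable on all of ℝ⁻.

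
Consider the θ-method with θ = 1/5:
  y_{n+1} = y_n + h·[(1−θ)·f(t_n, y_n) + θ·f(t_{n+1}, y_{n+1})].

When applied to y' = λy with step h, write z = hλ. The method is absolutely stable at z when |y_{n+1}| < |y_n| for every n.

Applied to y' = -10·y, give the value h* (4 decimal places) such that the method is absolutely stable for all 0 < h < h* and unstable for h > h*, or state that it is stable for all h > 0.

Set f=λy, z=hλ:
  y_{n+1} = y_n + z·[4/5·y_n + 1/5·y_{n+1}] ⇒ (1 − 1/5z)y_{n+1} = (1 + 4/5z)y_n
  R(z) = (1 + 4/5z)/(1 − 1/5z).

Need |R(x)|<1, x<0.
x=-1.65: |R|=0.2406
R=−1: 1+4/5x = −1+1/5x ⇒ -3/5x=2 ⇒ x=2/(-3/5)=-3.3333
Confirm numerically:
  x=-3.215: |R|=0.95679 <1
  x=-1.878: |R|=0.36522 <1
  x=-1.544: |R|=0.17971 <1
  x=-1.369: |R|=0.07474 <1
  x=-3.391: |R|=1.02062 >1
  x=-3.381: |R|=1.01706 >1
So |R|<1 on (-3.3333, 0).

(-3.3333,0); λ=-10 ⇒ h* = (10/3)/10 = 0.3333.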